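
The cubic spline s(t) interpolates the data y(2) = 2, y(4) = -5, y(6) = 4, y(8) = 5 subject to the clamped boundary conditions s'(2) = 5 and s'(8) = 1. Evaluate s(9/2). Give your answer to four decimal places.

-4.3688

With M_i denoting the second derivative at x_i, h_i = 2, 2, 2, and Δ_i = (y_(i+1) − y_i)/h_i = -7/2, 9/2, 1/2:
  2·M_0 + 8·M_1 + 2·M_2 = 6(Δ_1 - Δ_0) = 48
  2·M_1 + 8·M_2 + 2·M_3 = 6(Δ_2 - Δ_1) = -24
Clamped end conditions give two more equations: 2h_0·M_0 + h_0·M_1 = 6(Δ_0 - s'(2)) = -51 and h_2·M_2 + 2h_2·M_3 = 6(s'(8) - Δ_2) = 3.
Solving the tridiagonal system: M_0 = -571/30, M_1 = 377/30, M_2 = -217/30, M_3 = 131/30.
On [4, 6], s(t) = -5 - 22/15·(t - 4) + 377/60·(t - 4)² - 33/20·(t - 4)³.
With (t - 4) = 1/2: s(9/2) = -699/160.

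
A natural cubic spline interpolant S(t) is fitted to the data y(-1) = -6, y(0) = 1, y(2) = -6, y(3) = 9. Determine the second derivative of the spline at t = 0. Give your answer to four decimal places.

-18.7500

With m_i denoting the second derivative at x_i, h_i = 1, 2, 1, and Δ_i = (y_(i+1) − y_i)/h_i = 7, -7/2, 15:
  1·m_0 + 6·m_1 + 2·m_2 = 6(Δ_1 - Δ_0) = -63
  2·m_1 + 6·m_2 + 1·m_3 = 6(Δ_2 - Δ_1) = 111
Natural end conditions: m_0 = m_3 = 0.
Solving: m_0 = 0, m_1 = -75/4, m_2 = 99/4, m_3 = 0.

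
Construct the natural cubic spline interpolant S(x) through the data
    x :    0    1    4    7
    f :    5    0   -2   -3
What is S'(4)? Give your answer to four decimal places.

Write M_i for S''(x_i). With h_i = 1, 3, 3 and divided differences Δ_i = -5, -2/3, -1/3, the continuity of S' gives the tridiagonal system
  1·M_0 + 8·M_1 + 3·M_2 = 6(Δ_1 - Δ_0) = 26
  3·M_1 + 12·M_2 + 3·M_3 = 6(Δ_2 - Δ_1) = 2
Natural end conditions: M_0 = M_3 = 0.
Solving the tridiagonal system: M_0 = 0, M_1 = 102/29, M_2 = -62/87, M_3 = 0.
On [4, 7], S'(x) = b_2 + 2c_2·(x - 4) + 3d_2·(x - 4)² with b_2 = Δ_2 - h_2(2M_2 + M_3)/6 = 11/29, c_2 = M_2/2 = -31/87, d_2 = (M_3 - M_2)/(6h_2) = 31/783. So S'(4) = 11/29.

0.3793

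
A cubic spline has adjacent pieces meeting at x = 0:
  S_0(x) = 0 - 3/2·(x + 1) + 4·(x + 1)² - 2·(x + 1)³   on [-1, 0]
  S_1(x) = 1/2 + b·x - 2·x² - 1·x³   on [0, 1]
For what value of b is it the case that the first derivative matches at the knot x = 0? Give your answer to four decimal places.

0.5000

S_0'(x) = -3/2 + 8·(x + 1) - 6·(x + 1)², so S_0'(0) = 1/2. On the right, S_1'(0) = b, so b = 1/2.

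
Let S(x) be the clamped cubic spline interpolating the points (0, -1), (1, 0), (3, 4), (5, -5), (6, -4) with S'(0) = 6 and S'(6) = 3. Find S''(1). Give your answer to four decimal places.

6.9545

Let m_i = S''(x_i). Step sizes h_i = 1, 2, 2, 1; slopes of the chords Δ_i = (y_(i+1) - y_i)/h_i = 1, 2, -9/2, 1.
  1·m_0 + 6·m_1 + 2·m_2 = 6(Δ_1 - Δ_0) = 6
  2·m_1 + 8·m_2 + 2·m_3 = 6(Δ_2 - Δ_1) = -39
  2·m_2 + 6·m_3 + 1·m_4 = 6(Δ_3 - Δ_2) = 33
Clamped end conditions give two more equations: 2h_0·m_0 + h_0·m_1 = 6(Δ_0 - S'(0)) = -30 and h_3·m_3 + 2h_3·m_4 = 6(S'(6) - Δ_3) = 12.
Solving the tridiagonal system: m_0 = -813/44, m_1 = 153/22, m_2 = -69/8, m_3 = 177/22, m_4 = 87/44.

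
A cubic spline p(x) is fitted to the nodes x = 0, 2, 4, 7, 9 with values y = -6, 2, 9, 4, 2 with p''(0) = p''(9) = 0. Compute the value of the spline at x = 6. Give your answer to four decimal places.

Let m_i = p''(x_i). Step sizes h_i = 2, 2, 3, 2; slopes of the chords Δ_i = (y_(i+1) - y_i)/h_i = 4, 7/2, -5/3, -1.
  2·m_0 + 8·m_1 + 2·m_2 = 6(Δ_1 - Δ_0) = -3
  2·m_1 + 10·m_2 + 3·m_3 = 6(Δ_2 - Δ_1) = -31
  3·m_2 + 10·m_3 + 2·m_4 = 6(Δ_3 - Δ_2) = 4
Natural end conditions: m_0 = m_4 = 0.
Solving: m_0 = 0, m_1 = 371/688, m_2 = -629/172, m_3 = 515/344, m_4 = 0.
On [4, 7], p(x) = 9 + 2563/2064·(x - 4) - 629/344·(x - 4)² + 197/688·(x - 4)³.
With (x - 4) = 2: p(6) = 6667/1032.

6.4603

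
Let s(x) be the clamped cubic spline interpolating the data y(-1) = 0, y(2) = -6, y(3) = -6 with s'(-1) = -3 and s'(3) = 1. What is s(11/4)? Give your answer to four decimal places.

Write m_i for s''(x_i). With h_i = 3, 1 and divided differences Δ_i = -2, 0, the continuity of s' gives the tridiagonal system
  3·m_0 + 8·m_1 + 1·m_2 = 6(Δ_1 - Δ_0) = 12
Clamped end conditions give two more equations: 2h_0·m_0 + h_0·m_1 = 6(Δ_0 - s'(-1)) = 6 and h_1·m_1 + 2h_1·m_2 = 6(s'(3) - Δ_1) = 6.
Solving the tridiagonal system: m_0 = 1/2, m_1 = 1, m_2 = 5/2.
On [2, 3], s(x) = -6 - 3/4·(x - 2) + 1/2·(x - 2)² + 1/4·(x - 2)³.
With (x - 2) = 3/4: s(11/4) = -1581/256.

-6.1758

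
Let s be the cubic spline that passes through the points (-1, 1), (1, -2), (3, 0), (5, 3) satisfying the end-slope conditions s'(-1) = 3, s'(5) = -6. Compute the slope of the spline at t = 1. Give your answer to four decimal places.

Put m_i = s'' at the i-th knot. Here h = (2, 2, 2) and Δ = (-3/2, 1, 3/2), so the interior equations h_(i-1)·m_(i-1) + 2(h_(i-1)+h_i)·m_i + h_i·m_(i+1) = 6(Δ_i − Δ_(i-1)) read
  2·m_0 + 8·m_1 + 2·m_2 = 6(Δ_1 - Δ_0) = 15
  2·m_1 + 8·m_2 + 2·m_3 = 6(Δ_2 - Δ_1) = 3
Clamped end conditions give two more equations: 2h_0·m_0 + h_0·m_1 = 6(Δ_0 - s'(-1)) = -27 and h_2·m_2 + 2h_2·m_3 = 6(s'(5) - Δ_2) = -45.
Solving the tridiagonal system: m_0 = -42/5, m_1 = 33/10, m_2 = 27/10, m_3 = -63/5.
On [1, 3], s'(t) = b_1 + 2c_1·(t - 1) + 3d_1·(t - 1)² with b_1 = Δ_1 - h_1(2m_1 + m_2)/6 = -21/10, c_1 = m_1/2 = 33/20, d_1 = (m_2 - m_1)/(6h_1) = -1/20. So s'(1) = -21/10.

-2.1000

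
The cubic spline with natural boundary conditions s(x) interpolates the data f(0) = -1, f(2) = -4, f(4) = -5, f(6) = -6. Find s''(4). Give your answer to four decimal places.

With σ_i denoting the second derivative at x_i, h_i = 2, 2, 2, and Δ_i = (y_(i+1) − y_i)/h_i = -3/2, -1/2, -1/2:
  2·σ_0 + 8·σ_1 + 2·σ_2 = 6(Δ_1 - Δ_0) = 6
  2·σ_1 + 8·σ_2 + 2·σ_3 = 6(Δ_2 - Δ_1) = 0
Natural end conditions: σ_0 = σ_3 = 0.
Hence σ_0 = 0, σ_1 = 4/5, σ_2 = -1/5, σ_3 = 0.

-0.2000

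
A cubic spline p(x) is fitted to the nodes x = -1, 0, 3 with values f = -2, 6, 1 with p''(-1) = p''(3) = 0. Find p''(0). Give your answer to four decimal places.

Write σ_i for p''(x_i). With h_i = 1, 3 and divided differences Δ_i = 8, -5/3, the continuity of p' gives the tridiagonal system
  1·σ_0 + 8·σ_1 + 3·σ_2 = 6(Δ_1 - Δ_0) = -58
Natural end conditions: σ_0 = σ_2 = 0.
Solving the tridiagonal system: σ_0 = 0, σ_1 = -29/4, σ_2 = 0.

-7.2500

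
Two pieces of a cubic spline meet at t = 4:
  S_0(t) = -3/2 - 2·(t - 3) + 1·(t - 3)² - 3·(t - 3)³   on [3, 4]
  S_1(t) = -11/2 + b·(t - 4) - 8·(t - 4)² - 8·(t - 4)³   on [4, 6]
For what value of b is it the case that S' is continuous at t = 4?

S_0'(t) = -2 + 2·(t - 3) - 9·(t - 3)², so S_0'(4) = -9. On the right, S_1'(4) = b, so b = -9.

-9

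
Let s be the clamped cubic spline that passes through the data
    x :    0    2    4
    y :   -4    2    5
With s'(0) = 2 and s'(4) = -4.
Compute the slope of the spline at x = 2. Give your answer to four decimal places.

With m_i denoting the second derivative at x_i, h_i = 2, 2, and Δ_i = (y_(i+1) − y_i)/h_i = 3, 3/2:
  2·m_0 + 8·m_1 + 2·m_2 = 6(Δ_1 - Δ_0) = -9
Clamped end conditions give two more equations: 2h_0·m_0 + h_0·m_1 = 6(Δ_0 - s'(0)) = 6 and h_1·m_1 + 2h_1·m_2 = 6(s'(4) - Δ_1) = -33.
Solving: m_0 = 9/8, m_1 = 3/4, m_2 = -69/8.
On [2, 4], s'(x) = b_1 + 2c_1·(x - 2) + 3d_1·(x - 2)² with b_1 = Δ_1 - h_1(2m_1 + m_2)/6 = 31/8, c_1 = m_1/2 = 3/8, d_1 = (m_2 - m_1)/(6h_1) = -25/32. So s'(2) = 31/8.

3.8750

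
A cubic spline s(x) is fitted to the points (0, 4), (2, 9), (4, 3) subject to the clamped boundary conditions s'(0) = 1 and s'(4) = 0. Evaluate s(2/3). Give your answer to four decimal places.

5.6852

With σ_i denoting the second derivative at x_i, h_i = 2, 2, and Δ_i = (y_(i+1) − y_i)/h_i = 5/2, -3:
  2·σ_0 + 8·σ_1 + 2·σ_2 = 6(Δ_1 - Δ_0) = -33
Clamped end conditions give two more equations: 2h_0·σ_0 + h_0·σ_1 = 6(Δ_0 - s'(0)) = 9 and h_1·σ_1 + 2h_1·σ_2 = 6(s'(4) - Δ_1) = 18.
Forward elimination and back-substitution give σ_0 = 49/8, σ_1 = -31/4, σ_2 = 67/8.
On [0, 2], s(x) = 4 + 1·x + 49/16·x² - 37/32·x³.
With x = 2/3: s(2/3) = 307/54.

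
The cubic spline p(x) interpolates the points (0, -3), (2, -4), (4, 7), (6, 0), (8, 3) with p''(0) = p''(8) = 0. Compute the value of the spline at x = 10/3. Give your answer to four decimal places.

4.4339

Put σ_i = p'' at the i-th knot. Here h = (2, 2, 2, 2) and Δ = (-1/2, 11/2, -7/2, 3/2), so the interior equations h_(i-1)·σ_(i-1) + 2(h_(i-1)+h_i)·σ_i + h_i·σ_(i+1) = 6(Δ_i − Δ_(i-1)) read
  2·σ_0 + 8·σ_1 + 2·σ_2 = 6(Δ_1 - Δ_0) = 36
  2·σ_1 + 8·σ_2 + 2·σ_3 = 6(Δ_2 - Δ_1) = -54
  2·σ_2 + 8·σ_3 + 2·σ_4 = 6(Δ_3 - Δ_2) = 30
Natural end conditions: σ_0 = σ_4 = 0.
Hence σ_0 = 0, σ_1 = 393/56, σ_2 = -141/14, σ_3 = 351/56, σ_4 = 0.
On [2, 4], p(x) = -4 + 117/28·(x - 2) + 393/112·(x - 2)² - 319/224·(x - 2)³.
With (x - 2) = 4/3: p(10/3) = 838/189.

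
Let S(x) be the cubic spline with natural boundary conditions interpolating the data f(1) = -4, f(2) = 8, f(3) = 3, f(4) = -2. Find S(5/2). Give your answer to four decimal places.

6.7750

Let m_i = S''(x_i). Step sizes h_i = 1, 1, 1; slopes of the chords Δ_i = (y_(i+1) - y_i)/h_i = 12, -5, -5.
  1·m_0 + 4·m_1 + 1·m_2 = 6(Δ_1 - Δ_0) = -102
  1·m_1 + 4·m_2 + 1·m_3 = 6(Δ_2 - Δ_1) = 0
Natural end conditions: m_0 = m_3 = 0.
Hence m_0 = 0, m_1 = -136/5, m_2 = 34/5, m_3 = 0.
On [2, 3], S(x) = 8 + 44/15·(x - 2) - 68/5·(x - 2)² + 17/3·(x - 2)³.
With (x - 2) = 1/2: S(5/2) = 271/40.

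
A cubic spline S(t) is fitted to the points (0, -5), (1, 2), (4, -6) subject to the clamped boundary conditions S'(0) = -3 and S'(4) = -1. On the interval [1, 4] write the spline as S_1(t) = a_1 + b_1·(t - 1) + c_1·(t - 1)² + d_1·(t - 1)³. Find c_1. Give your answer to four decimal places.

With M_i denoting the second derivative at x_i, h_i = 1, 3, and Δ_i = (y_(i+1) − y_i)/h_i = 7, -8/3:
  1·M_0 + 8·M_1 + 3·M_2 = 6(Δ_1 - Δ_0) = -58
Clamped end conditions give two more equations: 2h_0·M_0 + h_0·M_1 = 6(Δ_0 - S'(0)) = 60 and h_1·M_1 + 2h_1·M_2 = 6(S'(4) - Δ_1) = 10.
Solving: M_0 = 151/4, M_1 = -31/2, M_2 = 113/12.
On [1, 4], with S_1(t) = a_1 + b_1·(t - 1) + c_1·(t - 1)² + d_1·(t - 1)³: c_1 = M_1/2 = -31/4, d_1 = (M_2 - M_1)/(6h_1) = 299/216, b_1 = Δ_1 - h_1(2M_1 + M_2)/6 = 65/8.

-7.7500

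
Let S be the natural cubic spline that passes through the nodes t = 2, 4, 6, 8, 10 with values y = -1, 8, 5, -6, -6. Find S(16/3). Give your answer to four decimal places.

Let m_i = S''(x_i). Step sizes h_i = 2, 2, 2, 2; slopes of the chords Δ_i = (y_(i+1) - y_i)/h_i = 9/2, -3/2, -11/2, 0.
  2·m_0 + 8·m_1 + 2·m_2 = 6(Δ_1 - Δ_0) = -36
  2·m_1 + 8·m_2 + 2·m_3 = 6(Δ_2 - Δ_1) = -24
  2·m_2 + 8·m_3 + 2·m_4 = 6(Δ_3 - Δ_2) = 33
Natural end conditions: m_0 = m_4 = 0.
Solving: m_0 = 0, m_1 = -411/112, m_2 = -93/28, m_3 = 555/112, m_4 = 0.
On [4, 6], S(t) = 8 + 115/56·(t - 4) - 411/224·(t - 4)² + 13/448·(t - 4)³.
With (t - 4) = 4/3: S(16/3) = 1426/189.

7.5450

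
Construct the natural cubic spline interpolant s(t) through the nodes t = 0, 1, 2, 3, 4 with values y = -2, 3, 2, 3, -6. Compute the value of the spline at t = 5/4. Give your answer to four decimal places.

Put M_i = s'' at the i-th knot. Here h = (1, 1, 1, 1) and Δ = (5, -1, 1, -9), so the interior equations h_(i-1)·M_(i-1) + 2(h_(i-1)+h_i)·M_i + h_i·M_(i+1) = 6(Δ_i − Δ_(i-1)) read
  1·M_0 + 4·M_1 + 1·M_2 = 6(Δ_1 - Δ_0) = -36
  1·M_1 + 4·M_2 + 1·M_3 = 6(Δ_2 - Δ_1) = 12
  1·M_2 + 4·M_3 + 1·M_4 = 6(Δ_3 - Δ_2) = -60
Natural end conditions: M_0 = M_4 = 0.
Forward elimination and back-substitution give M_0 = 0, M_1 = -81/7, M_2 = 72/7, M_3 = -123/7, M_4 = 0.
On [1, 2], s(t) = 3 + 8/7·(t - 1) - 81/14·(t - 1)² + 51/14·(t - 1)³.
With (t - 1) = 1/4: s(5/4) = 2671/896.

2.9810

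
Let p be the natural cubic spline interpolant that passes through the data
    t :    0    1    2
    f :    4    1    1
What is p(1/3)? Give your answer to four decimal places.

Write m_i for p''(x_i). With h_i = 1, 1 and divided differences Δ_i = -3, 0, the continuity of p' gives the tridiagonal system
  1·m_0 + 4·m_1 + 1·m_2 = 6(Δ_1 - Δ_0) = 18
Natural end conditions: m_0 = m_2 = 0.
Forward elimination and back-substitution give m_0 = 0, m_1 = 9/2, m_2 = 0.
On [0, 1], p(t) = 4 - 15/4·t + 0·t² + 3/4·t³.
With t = 1/3: p(1/3) = 25/9.

2.7778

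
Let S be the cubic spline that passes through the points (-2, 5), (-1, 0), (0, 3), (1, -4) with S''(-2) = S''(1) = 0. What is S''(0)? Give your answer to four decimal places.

Write m_i for S''(x_i). With h_i = 1, 1, 1 and divided differences Δ_i = -5, 3, -7, the continuity of S' gives the tridiagonal system
  1·m_0 + 4·m_1 + 1·m_2 = 6(Δ_1 - Δ_0) = 48
  1·m_1 + 4·m_2 + 1·m_3 = 6(Δ_2 - Δ_1) = -60
Natural end conditions: m_0 = m_3 = 0.
Solving: m_0 = 0, m_1 = 84/5, m_2 = -96/5, m_3 = 0.

-19.2000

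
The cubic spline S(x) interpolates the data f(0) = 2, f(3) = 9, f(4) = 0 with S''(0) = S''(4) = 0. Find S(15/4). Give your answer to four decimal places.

2.5820

With m_i denoting the second derivative at x_i, h_i = 3, 1, and Δ_i = (y_(i+1) − y_i)/h_i = 7/3, -9:
  3·m_0 + 8·m_1 + 1·m_2 = 6(Δ_1 - Δ_0) = -68
Natural end conditions: m_0 = m_2 = 0.
Hence m_0 = 0, m_1 = -17/2, m_2 = 0.
On [3, 4], S(x) = 9 - 37/6·(x - 3) - 17/4·(x - 3)² + 17/12·(x - 3)³.
With (x - 3) = 3/4: S(15/4) = 661/256.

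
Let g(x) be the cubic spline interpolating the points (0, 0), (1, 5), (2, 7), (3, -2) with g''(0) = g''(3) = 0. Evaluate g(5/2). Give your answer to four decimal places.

3.5250

Write M_i for g''(x_i). With h_i = 1, 1, 1 and divided differences Δ_i = 5, 2, -9, the continuity of g' gives the tridiagonal system
  1·M_0 + 4·M_1 + 1·M_2 = 6(Δ_1 - Δ_0) = -18
  1·M_1 + 4·M_2 + 1·M_3 = 6(Δ_2 - Δ_1) = -66
Natural end conditions: M_0 = M_3 = 0.
Hence M_0 = 0, M_1 = -2/5, M_2 = -82/5, M_3 = 0.
On [2, 3], g(x) = 7 - 53/15·(x - 2) - 41/5·(x - 2)² + 41/15·(x - 2)³.
With (x - 2) = 1/2: g(5/2) = 141/40.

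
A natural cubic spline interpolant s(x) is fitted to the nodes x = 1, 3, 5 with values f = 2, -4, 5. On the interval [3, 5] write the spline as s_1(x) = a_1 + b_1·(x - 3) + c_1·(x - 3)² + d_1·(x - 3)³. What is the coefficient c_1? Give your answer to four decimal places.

2.8125

Put M_i = s'' at the i-th knot. Here h = (2, 2) and Δ = (-3, 9/2), so the interior equations h_(i-1)·M_(i-1) + 2(h_(i-1)+h_i)·M_i + h_i·M_(i+1) = 6(Δ_i − Δ_(i-1)) read
  2·M_0 + 8·M_1 + 2·M_2 = 6(Δ_1 - Δ_0) = 45
Natural end conditions: M_0 = M_2 = 0.
Solving the tridiagonal system: M_0 = 0, M_1 = 45/8, M_2 = 0.
On [3, 5], with s_1(x) = a_1 + b_1·(x - 3) + c_1·(x - 3)² + d_1·(x - 3)³: c_1 = M_1/2 = 45/16, d_1 = (M_2 - M_1)/(6h_1) = -15/32, b_1 = Δ_1 - h_1(2M_1 + M_2)/6 = 3/4.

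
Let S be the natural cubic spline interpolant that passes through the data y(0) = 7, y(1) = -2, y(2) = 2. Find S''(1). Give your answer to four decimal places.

Write m_i for S''(x_i). With h_i = 1, 1 and divided differences Δ_i = -9, 4, the continuity of S' gives the tridiagonal system
  1·m_0 + 4·m_1 + 1·m_2 = 6(Δ_1 - Δ_0) = 78
Natural end conditions: m_0 = m_2 = 0.
Solving the tridiagonal system: m_0 = 0, m_1 = 39/2, m_2 = 0.

19.5000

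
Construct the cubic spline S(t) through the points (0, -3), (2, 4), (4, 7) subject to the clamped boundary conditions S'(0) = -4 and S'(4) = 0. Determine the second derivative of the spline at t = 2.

With M_i denoting the second derivative at x_i, h_i = 2, 2, and Δ_i = (y_(i+1) − y_i)/h_i = 7/2, 3/2:
  2·M_0 + 8·M_1 + 2·M_2 = 6(Δ_1 - Δ_0) = -12
Clamped end conditions give two more equations: 2h_0·M_0 + h_0·M_1 = 6(Δ_0 - S'(0)) = 45 and h_1·M_1 + 2h_1·M_2 = 6(S'(4) - Δ_1) = -9.
Forward elimination and back-substitution give M_0 = 55/4, M_1 = -5, M_2 = 1/4.

-5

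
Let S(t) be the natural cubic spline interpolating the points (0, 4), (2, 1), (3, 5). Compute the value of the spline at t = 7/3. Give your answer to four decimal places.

1.9938

Put M_i = S'' at the i-th knot. Here h = (2, 1) and Δ = (-3/2, 4), so the interior equations h_(i-1)·M_(i-1) + 2(h_(i-1)+h_i)·M_i + h_i·M_(i+1) = 6(Δ_i − Δ_(i-1)) read
  2·M_0 + 6·M_1 + 1·M_2 = 6(Δ_1 - Δ_0) = 33
Natural end conditions: M_0 = M_2 = 0.
Solving: M_0 = 0, M_1 = 11/2, M_2 = 0.
On [2, 3], S(t) = 1 + 13/6·(t - 2) + 11/4·(t - 2)² - 11/12·(t - 2)³.
With (t - 2) = 1/3: S(7/3) = 323/162.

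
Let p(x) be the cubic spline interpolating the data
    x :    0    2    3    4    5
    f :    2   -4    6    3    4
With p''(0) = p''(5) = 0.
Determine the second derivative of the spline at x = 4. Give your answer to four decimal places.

Write M_i for p''(x_i). With h_i = 2, 1, 1, 1 and divided differences Δ_i = -3, 10, -3, 1, the continuity of p' gives the tridiagonal system
  2·M_0 + 6·M_1 + 1·M_2 = 6(Δ_1 - Δ_0) = 78
  1·M_1 + 4·M_2 + 1·M_3 = 6(Δ_2 - Δ_1) = -78
  1·M_2 + 4·M_3 + 1·M_4 = 6(Δ_3 - Δ_2) = 24
Natural end conditions: M_0 = M_4 = 0.
Solving the tridiagonal system: M_0 = 0, M_1 = 753/43, M_2 = -1164/43, M_3 = 549/43, M_4 = 0.

12.7674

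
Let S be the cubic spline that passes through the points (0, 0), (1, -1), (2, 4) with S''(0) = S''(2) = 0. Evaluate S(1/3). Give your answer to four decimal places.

Write m_i for S''(x_i). With h_i = 1, 1 and divided differences Δ_i = -1, 5, the continuity of S' gives the tridiagonal system
  1·m_0 + 4·m_1 + 1·m_2 = 6(Δ_1 - Δ_0) = 36
Natural end conditions: m_0 = m_2 = 0.
Forward elimination and back-substitution give m_0 = 0, m_1 = 9, m_2 = 0.
On [0, 1], S(t) = 0 - 5/2·t + 0·t² + 3/2·t³.
With t = 1/3: S(1/3) = -7/9.

-0.7778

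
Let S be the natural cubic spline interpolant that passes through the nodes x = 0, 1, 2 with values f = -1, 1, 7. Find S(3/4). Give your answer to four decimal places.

With m_i denoting the second derivative at x_i, h_i = 1, 1, and Δ_i = (y_(i+1) − y_i)/h_i = 2, 6:
  1·m_0 + 4·m_1 + 1·m_2 = 6(Δ_1 - Δ_0) = 24
Natural end conditions: m_0 = m_2 = 0.
Solving the tridiagonal system: m_0 = 0, m_1 = 6, m_2 = 0.
On [0, 1], S(x) = -1 + 1·x + 0·x² + 1·x³.
With x = 3/4: S(3/4) = 11/64.

0.1719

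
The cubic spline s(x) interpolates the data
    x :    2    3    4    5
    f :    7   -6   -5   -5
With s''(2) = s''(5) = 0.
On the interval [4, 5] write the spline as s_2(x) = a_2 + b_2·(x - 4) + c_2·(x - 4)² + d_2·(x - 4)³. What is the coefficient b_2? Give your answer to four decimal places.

2.4000

With M_i denoting the second derivative at x_i, h_i = 1, 1, 1, and Δ_i = (y_(i+1) − y_i)/h_i = -13, 1, 0:
  1·M_0 + 4·M_1 + 1·M_2 = 6(Δ_1 - Δ_0) = 84
  1·M_1 + 4·M_2 + 1·M_3 = 6(Δ_2 - Δ_1) = -6
Natural end conditions: M_0 = M_3 = 0.
Solving the tridiagonal system: M_0 = 0, M_1 = 114/5, M_2 = -36/5, M_3 = 0.
On [4, 5], with s_2(x) = a_2 + b_2·(x - 4) + c_2·(x - 4)² + d_2·(x - 4)³: c_2 = M_2/2 = -18/5, d_2 = (M_3 - M_2)/(6h_2) = 6/5, b_2 = Δ_2 - h_2(2M_2 + M_3)/6 = 12/5.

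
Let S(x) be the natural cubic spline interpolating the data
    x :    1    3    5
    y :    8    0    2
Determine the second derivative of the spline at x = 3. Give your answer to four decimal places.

3.7500

Put σ_i = S'' at the i-th knot. Here h = (2, 2) and Δ = (-4, 1), so the interior equations h_(i-1)·σ_(i-1) + 2(h_(i-1)+h_i)·σ_i + h_i·σ_(i+1) = 6(Δ_i − Δ_(i-1)) read
  2·σ_0 + 8·σ_1 + 2·σ_2 = 6(Δ_1 - Δ_0) = 30
Natural end conditions: σ_0 = σ_2 = 0.
Forward elimination and back-substitution give σ_0 = 0, σ_1 = 15/4, σ_2 = 0.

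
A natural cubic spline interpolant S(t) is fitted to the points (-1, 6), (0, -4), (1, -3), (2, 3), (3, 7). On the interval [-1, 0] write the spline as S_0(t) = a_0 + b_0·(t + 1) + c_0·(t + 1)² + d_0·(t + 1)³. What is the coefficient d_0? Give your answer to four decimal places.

With M_i denoting the second derivative at x_i, h_i = 1, 1, 1, 1, and Δ_i = (y_(i+1) − y_i)/h_i = -10, 1, 6, 4:
  1·M_0 + 4·M_1 + 1·M_2 = 6(Δ_1 - Δ_0) = 66
  1·M_1 + 4·M_2 + 1·M_3 = 6(Δ_2 - Δ_1) = 30
  1·M_2 + 4·M_3 + 1·M_4 = 6(Δ_3 - Δ_2) = -12
Natural end conditions: M_0 = M_4 = 0.
Solving: M_0 = 0, M_1 = 429/28, M_2 = 33/7, M_3 = -117/28, M_4 = 0.
On [-1, 0], with S_0(t) = a_0 + b_0·(t + 1) + c_0·(t + 1)² + d_0·(t + 1)³: c_0 = M_0/2 = 0, d_0 = (M_1 - M_0)/(6h_0) = 143/56, b_0 = Δ_0 - h_0(2M_0 + M_1)/6 = -703/56.

2.5536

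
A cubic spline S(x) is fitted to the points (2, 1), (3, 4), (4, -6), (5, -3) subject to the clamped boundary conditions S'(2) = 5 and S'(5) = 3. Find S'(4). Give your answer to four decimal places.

Put M_i = S'' at the i-th knot. Here h = (1, 1, 1) and Δ = (3, -10, 3), so the interior equations h_(i-1)·M_(i-1) + 2(h_(i-1)+h_i)·M_i + h_i·M_(i+1) = 6(Δ_i − Δ_(i-1)) read
  1·M_0 + 4·M_1 + 1·M_2 = 6(Δ_1 - Δ_0) = -78
  1·M_1 + 4·M_2 + 1·M_3 = 6(Δ_2 - Δ_1) = 78
Clamped end conditions give two more equations: 2h_0·M_0 + h_0·M_1 = 6(Δ_0 - S'(2)) = -12 and h_2·M_2 + 2h_2·M_3 = 6(S'(5) - Δ_2) = 0.
Hence M_0 = 26/3, M_1 = -88/3, M_2 = 92/3, M_3 = -46/3.
On [4, 5], S'(x) = b_2 + 2c_2·(x - 4) + 3d_2·(x - 4)² with b_2 = Δ_2 - h_2(2M_2 + M_3)/6 = -14/3, c_2 = M_2/2 = 46/3, d_2 = (M_3 - M_2)/(6h_2) = -23/3. So S'(4) = -14/3.

-4.6667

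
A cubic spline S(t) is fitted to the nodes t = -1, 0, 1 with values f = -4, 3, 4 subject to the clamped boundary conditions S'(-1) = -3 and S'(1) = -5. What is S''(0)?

-16

Put M_i = S'' at the i-th knot. Here h = (1, 1) and Δ = (7, 1), so the interior equations h_(i-1)·M_(i-1) + 2(h_(i-1)+h_i)·M_i + h_i·M_(i+1) = 6(Δ_i − Δ_(i-1)) read
  1·M_0 + 4·M_1 + 1·M_2 = 6(Δ_1 - Δ_0) = -36
Clamped end conditions give two more equations: 2h_0·M_0 + h_0·M_1 = 6(Δ_0 - S'(-1)) = 60 and h_1·M_1 + 2h_1·M_2 = 6(S'(1) - Δ_1) = -36.
Solving the tridiagonal system: M_0 = 38, M_1 = -16, M_2 = -10.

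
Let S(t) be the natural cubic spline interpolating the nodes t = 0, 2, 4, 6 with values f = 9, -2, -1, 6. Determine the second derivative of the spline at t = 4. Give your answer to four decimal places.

1.2000

With σ_i denoting the second derivative at x_i, h_i = 2, 2, 2, and Δ_i = (y_(i+1) − y_i)/h_i = -11/2, 1/2, 7/2:
  2·σ_0 + 8·σ_1 + 2·σ_2 = 6(Δ_1 - Δ_0) = 36
  2·σ_1 + 8·σ_2 + 2·σ_3 = 6(Δ_2 - Δ_1) = 18
Natural end conditions: σ_0 = σ_3 = 0.
Hence σ_0 = 0, σ_1 = 21/5, σ_2 = 6/5, σ_3 = 0.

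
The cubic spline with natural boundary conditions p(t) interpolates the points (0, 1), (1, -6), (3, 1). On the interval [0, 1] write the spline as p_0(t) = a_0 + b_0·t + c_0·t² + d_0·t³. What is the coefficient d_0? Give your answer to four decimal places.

Let σ_i = p''(x_i). Step sizes h_i = 1, 2; slopes of the chords Δ_i = (y_(i+1) - y_i)/h_i = -7, 7/2.
  1·σ_0 + 6·σ_1 + 2·σ_2 = 6(Δ_1 - Δ_0) = 63
Natural end conditions: σ_0 = σ_2 = 0.
Hence σ_0 = 0, σ_1 = 21/2, σ_2 = 0.
On [0, 1], with p_0(t) = a_0 + b_0·t + c_0·t² + d_0·t³: c_0 = σ_0/2 = 0, d_0 = (σ_1 - σ_0)/(6h_0) = 7/4, b_0 = Δ_0 - h_0(2σ_0 + σ_1)/6 = -35/4.

1.7500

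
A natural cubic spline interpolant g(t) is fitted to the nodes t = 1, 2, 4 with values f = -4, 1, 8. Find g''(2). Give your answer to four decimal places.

-1.5000

Write M_i for g''(x_i). With h_i = 1, 2 and divided differences Δ_i = 5, 7/2, the continuity of g' gives the tridiagonal system
  1·M_0 + 6·M_1 + 2·M_2 = 6(Δ_1 - Δ_0) = -9
Natural end conditions: M_0 = M_2 = 0.
Solving the tridiagonal system: M_0 = 0, M_1 = -3/2, M_2 = 0.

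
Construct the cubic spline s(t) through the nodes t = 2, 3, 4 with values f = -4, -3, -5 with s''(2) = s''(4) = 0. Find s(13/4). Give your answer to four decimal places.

With M_i denoting the second derivative at x_i, h_i = 1, 1, and Δ_i = (y_(i+1) − y_i)/h_i = 1, -2:
  1·M_0 + 4·M_1 + 1·M_2 = 6(Δ_1 - Δ_0) = -18
Natural end conditions: M_0 = M_2 = 0.
Solving: M_0 = 0, M_1 = -9/2, M_2 = 0.
On [3, 4], s(t) = -3 - 1/2·(t - 3) - 9/4·(t - 3)² + 3/4·(t - 3)³.
With (t - 3) = 1/4: s(13/4) = -833/256.

-3.2539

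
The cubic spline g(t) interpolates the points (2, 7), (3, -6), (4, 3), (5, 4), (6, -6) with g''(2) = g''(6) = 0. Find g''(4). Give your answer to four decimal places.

Put M_i = g'' at the i-th knot. Here h = (1, 1, 1, 1) and Δ = (-13, 9, 1, -10), so the interior equations h_(i-1)·M_(i-1) + 2(h_(i-1)+h_i)·M_i + h_i·M_(i+1) = 6(Δ_i − Δ_(i-1)) read
  1·M_0 + 4·M_1 + 1·M_2 = 6(Δ_1 - Δ_0) = 132
  1·M_1 + 4·M_2 + 1·M_3 = 6(Δ_2 - Δ_1) = -48
  1·M_2 + 4·M_3 + 1·M_4 = 6(Δ_3 - Δ_2) = -66
Natural end conditions: M_0 = M_4 = 0.
Solving: M_0 = 0, M_1 = 1053/28, M_2 = -129/7, M_3 = -333/28, M_4 = 0.

-18.4286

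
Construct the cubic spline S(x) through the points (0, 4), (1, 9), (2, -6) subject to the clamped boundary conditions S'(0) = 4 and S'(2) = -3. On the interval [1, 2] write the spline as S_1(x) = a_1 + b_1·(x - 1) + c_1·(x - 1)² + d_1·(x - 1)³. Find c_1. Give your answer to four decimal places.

Let σ_i = S''(x_i). Step sizes h_i = 1, 1; slopes of the chords Δ_i = (y_(i+1) - y_i)/h_i = 5, -15.
  1·σ_0 + 4·σ_1 + 1·σ_2 = 6(Δ_1 - Δ_0) = -120
Clamped end conditions give two more equations: 2h_0·σ_0 + h_0·σ_1 = 6(Δ_0 - S'(0)) = 6 and h_1·σ_1 + 2h_1·σ_2 = 6(S'(2) - Δ_1) = 72.
Hence σ_0 = 59/2, σ_1 = -53, σ_2 = 125/2.
On [1, 2], with S_1(x) = a_1 + b_1·(x - 1) + c_1·(x - 1)² + d_1·(x - 1)³: c_1 = σ_1/2 = -53/2, d_1 = (σ_2 - σ_1)/(6h_1) = 77/4, b_1 = Δ_1 - h_1(2σ_1 + σ_2)/6 = -31/4.

-26.5000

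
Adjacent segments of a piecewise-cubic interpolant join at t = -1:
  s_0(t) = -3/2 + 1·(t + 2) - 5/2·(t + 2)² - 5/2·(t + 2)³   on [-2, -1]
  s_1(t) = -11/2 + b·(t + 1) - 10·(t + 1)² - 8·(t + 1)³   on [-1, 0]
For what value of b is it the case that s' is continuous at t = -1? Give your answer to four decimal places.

-11.5000

s_0'(t) = 1 - 5·(t + 2) - 15/2·(t + 2)², so s_0'(-1) = -23/2. On the right, s_1'(-1) = b, so b = -23/2.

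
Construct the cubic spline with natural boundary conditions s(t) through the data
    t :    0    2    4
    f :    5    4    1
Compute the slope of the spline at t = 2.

-1

Put m_i = s'' at the i-th knot. Here h = (2, 2) and Δ = (-1/2, -3/2), so the interior equations h_(i-1)·m_(i-1) + 2(h_(i-1)+h_i)·m_i + h_i·m_(i+1) = 6(Δ_i − Δ_(i-1)) read
  2·m_0 + 8·m_1 + 2·m_2 = 6(Δ_1 - Δ_0) = -6
Natural end conditions: m_0 = m_2 = 0.
Forward elimination and back-substitution give m_0 = 0, m_1 = -3/4, m_2 = 0.
On [2, 4], s'(t) = b_1 + 2c_1·(t - 2) + 3d_1·(t - 2)² with b_1 = Δ_1 - h_1(2m_1 + m_2)/6 = -1, c_1 = m_1/2 = -3/8, d_1 = (m_2 - m_1)/(6h_1) = 1/16. So s'(2) = -1.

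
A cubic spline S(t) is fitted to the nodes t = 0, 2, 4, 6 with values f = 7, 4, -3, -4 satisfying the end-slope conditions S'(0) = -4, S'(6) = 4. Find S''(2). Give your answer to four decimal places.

With σ_i denoting the second derivative at x_i, h_i = 2, 2, 2, and Δ_i = (y_(i+1) − y_i)/h_i = -3/2, -7/2, -1/2:
  2·σ_0 + 8·σ_1 + 2·σ_2 = 6(Δ_1 - Δ_0) = -12
  2·σ_1 + 8·σ_2 + 2·σ_3 = 6(Δ_2 - Δ_1) = 18
Clamped end conditions give two more equations: 2h_0·σ_0 + h_0·σ_1 = 6(Δ_0 - S'(0)) = 15 and h_2·σ_2 + 2h_2·σ_3 = 6(S'(6) - Δ_2) = 27.
Solving the tridiagonal system: σ_0 = 161/30, σ_1 = -97/30, σ_2 = 47/30, σ_3 = 179/30.

-3.2333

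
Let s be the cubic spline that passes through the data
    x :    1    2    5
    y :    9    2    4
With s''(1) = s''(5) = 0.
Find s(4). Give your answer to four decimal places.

Put m_i = s'' at the i-th knot. Here h = (1, 3) and Δ = (-7, 2/3), so the interior equations h_(i-1)·m_(i-1) + 2(h_(i-1)+h_i)·m_i + h_i·m_(i+1) = 6(Δ_i − Δ_(i-1)) read
  1·m_0 + 8·m_1 + 3·m_2 = 6(Δ_1 - Δ_0) = 46
Natural end conditions: m_0 = m_2 = 0.
Solving: m_0 = 0, m_1 = 23/4, m_2 = 0.
On [2, 5], s(x) = 2 - 61/12·(x - 2) + 23/8·(x - 2)² - 23/72·(x - 2)³.
With (x - 2) = 2: s(4) = 7/9.

0.7778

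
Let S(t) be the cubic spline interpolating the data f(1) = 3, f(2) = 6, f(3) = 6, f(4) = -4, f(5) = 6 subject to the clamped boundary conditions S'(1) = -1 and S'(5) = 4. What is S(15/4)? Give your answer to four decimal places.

-3.0352

With M_i denoting the second derivative at x_i, h_i = 1, 1, 1, 1, and Δ_i = (y_(i+1) − y_i)/h_i = 3, 0, -10, 10:
  1·M_0 + 4·M_1 + 1·M_2 = 6(Δ_1 - Δ_0) = -18
  1·M_1 + 4·M_2 + 1·M_3 = 6(Δ_2 - Δ_1) = -60
  1·M_2 + 4·M_3 + 1·M_4 = 6(Δ_3 - Δ_2) = 120
Clamped end conditions give two more equations: 2h_0·M_0 + h_0·M_1 = 6(Δ_0 - S'(1)) = 24 and h_3·M_3 + 2h_3·M_4 = 6(S'(5) - Δ_3) = -36.
Solving: M_0 = 25/2, M_1 = -1, M_2 = -53/2, M_3 = 47, M_4 = -83/2.
On [3, 4], S(t) = 6 - 9·(t - 3) - 53/4·(t - 3)² + 49/4·(t - 3)³.
With (t - 3) = 3/4: S(15/4) = -777/256.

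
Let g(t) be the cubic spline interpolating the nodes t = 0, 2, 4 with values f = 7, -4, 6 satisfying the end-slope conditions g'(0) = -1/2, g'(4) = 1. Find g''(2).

Write M_i for g''(x_i). With h_i = 2, 2 and divided differences Δ_i = -11/2, 5, the continuity of g' gives the tridiagonal system
  2·M_0 + 8·M_1 + 2·M_2 = 6(Δ_1 - Δ_0) = 63
Clamped end conditions give two more equations: 2h_0·M_0 + h_0·M_1 = 6(Δ_0 - g'(0)) = -30 and h_1·M_1 + 2h_1·M_2 = 6(g'(4) - Δ_1) = -24.
Solving the tridiagonal system: M_0 = -15, M_1 = 15, M_2 = -27/2.

15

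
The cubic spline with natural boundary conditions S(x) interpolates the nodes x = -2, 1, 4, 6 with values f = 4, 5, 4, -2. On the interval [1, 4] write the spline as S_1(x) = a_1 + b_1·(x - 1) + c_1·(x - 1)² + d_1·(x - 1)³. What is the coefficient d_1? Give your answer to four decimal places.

-0.0941

Put M_i = S'' at the i-th knot. Here h = (3, 3, 2) and Δ = (1/3, -1/3, -3), so the interior equations h_(i-1)·M_(i-1) + 2(h_(i-1)+h_i)·M_i + h_i·M_(i+1) = 6(Δ_i − Δ_(i-1)) read
  3·M_0 + 12·M_1 + 3·M_2 = 6(Δ_1 - Δ_0) = -4
  3·M_1 + 10·M_2 + 2·M_3 = 6(Δ_2 - Δ_1) = -16
Natural end conditions: M_0 = M_3 = 0.
Solving: M_0 = 0, M_1 = 8/111, M_2 = -60/37, M_3 = 0.
On [1, 4], with S_1(x) = a_1 + b_1·(x - 1) + c_1·(x - 1)² + d_1·(x - 1)³: c_1 = M_1/2 = 4/111, d_1 = (M_2 - M_1)/(6h_1) = -94/999, b_1 = Δ_1 - h_1(2M_1 + M_2)/6 = 15/37.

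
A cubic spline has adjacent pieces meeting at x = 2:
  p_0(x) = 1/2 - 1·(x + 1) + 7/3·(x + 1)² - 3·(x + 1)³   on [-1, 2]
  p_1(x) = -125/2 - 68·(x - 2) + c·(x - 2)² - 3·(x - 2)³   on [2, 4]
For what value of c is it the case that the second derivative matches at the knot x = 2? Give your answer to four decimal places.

-24.6667

p_0''(x) = 14/3 - 18·(x + 1), so p_0''(2) = -148/3. On the right, p_1''(2) = 2c, so c = -74/3.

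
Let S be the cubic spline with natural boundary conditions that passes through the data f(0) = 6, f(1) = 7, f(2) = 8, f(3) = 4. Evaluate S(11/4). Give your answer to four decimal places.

Write m_i for S''(x_i). With h_i = 1, 1, 1 and divided differences Δ_i = 1, 1, -4, the continuity of S' gives the tridiagonal system
  1·m_0 + 4·m_1 + 1·m_2 = 6(Δ_1 - Δ_0) = 0
  1·m_1 + 4·m_2 + 1·m_3 = 6(Δ_2 - Δ_1) = -30
Natural end conditions: m_0 = m_3 = 0.
Forward elimination and back-substitution give m_0 = 0, m_1 = 2, m_2 = -8, m_3 = 0.
On [2, 3], S(x) = 8 - 4/3·(x - 2) - 4·(x - 2)² + 4/3·(x - 2)³.
With (x - 2) = 3/4: S(11/4) = 85/16.

5.3125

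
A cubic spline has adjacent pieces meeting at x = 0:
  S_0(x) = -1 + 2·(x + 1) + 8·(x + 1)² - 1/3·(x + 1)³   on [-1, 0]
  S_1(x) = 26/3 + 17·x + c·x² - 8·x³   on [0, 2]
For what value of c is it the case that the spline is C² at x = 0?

S_0''(x) = 16 - 2·(x + 1), so S_0''(0) = 14. On the right, S_1''(0) = 2c, so c = 7.

7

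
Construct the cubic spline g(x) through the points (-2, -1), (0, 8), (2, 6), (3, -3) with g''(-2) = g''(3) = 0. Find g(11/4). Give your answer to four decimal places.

Let σ_i = g''(x_i). Step sizes h_i = 2, 2, 1; slopes of the chords Δ_i = (y_(i+1) - y_i)/h_i = 9/2, -1, -9.
  2·σ_0 + 8·σ_1 + 2·σ_2 = 6(Δ_1 - Δ_0) = -33
  2·σ_1 + 6·σ_2 + 1·σ_3 = 6(Δ_2 - Δ_1) = -48
Natural end conditions: σ_0 = σ_3 = 0.
Hence σ_0 = 0, σ_1 = -51/22, σ_2 = -159/22, σ_3 = 0.
On [2, 3], g(x) = 6 - 145/22·(x - 2) - 159/44·(x - 2)² + 53/44·(x - 2)³.
With (x - 2) = 3/4: g(11/4) = -1317/2816.

-0.4677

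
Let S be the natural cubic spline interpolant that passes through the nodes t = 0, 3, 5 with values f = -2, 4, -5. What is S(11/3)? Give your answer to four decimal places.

With m_i denoting the second derivative at x_i, h_i = 3, 2, and Δ_i = (y_(i+1) − y_i)/h_i = 2, -9/2:
  3·m_0 + 10·m_1 + 2·m_2 = 6(Δ_1 - Δ_0) = -39
Natural end conditions: m_0 = m_2 = 0.
Forward elimination and back-substitution give m_0 = 0, m_1 = -39/10, m_2 = 0.
On [3, 5], S(t) = 4 - 19/10·(t - 3) - 39/20·(t - 3)² + 13/40·(t - 3)³.
With (t - 3) = 2/3: S(11/3) = 53/27.

1.9630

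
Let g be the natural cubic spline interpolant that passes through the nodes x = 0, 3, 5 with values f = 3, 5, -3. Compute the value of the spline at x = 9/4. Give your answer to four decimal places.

5.8781

Let M_i = g''(x_i). Step sizes h_i = 3, 2; slopes of the chords Δ_i = (y_(i+1) - y_i)/h_i = 2/3, -4.
  3·M_0 + 10·M_1 + 2·M_2 = 6(Δ_1 - Δ_0) = -28
Natural end conditions: M_0 = M_2 = 0.
Solving: M_0 = 0, M_1 = -14/5, M_2 = 0.
On [0, 3], g(x) = 3 + 31/15·x + 0·x² - 7/45·x³.
With x = 9/4: g(9/4) = 1881/320.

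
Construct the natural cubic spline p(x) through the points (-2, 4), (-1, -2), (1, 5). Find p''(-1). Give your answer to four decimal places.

9.5000

Let M_i = p''(x_i). Step sizes h_i = 1, 2; slopes of the chords Δ_i = (y_(i+1) - y_i)/h_i = -6, 7/2.
  1·M_0 + 6·M_1 + 2·M_2 = 6(Δ_1 - Δ_0) = 57
Natural end conditions: M_0 = M_2 = 0.
Solving: M_0 = 0, M_1 = 19/2, M_2 = 0.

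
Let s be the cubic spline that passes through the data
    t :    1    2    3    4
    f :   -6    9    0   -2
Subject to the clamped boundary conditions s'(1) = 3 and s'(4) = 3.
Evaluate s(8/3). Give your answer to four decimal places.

4.3778

Put M_i = s'' at the i-th knot. Here h = (1, 1, 1) and Δ = (15, -9, -2), so the interior equations h_(i-1)·M_(i-1) + 2(h_(i-1)+h_i)·M_i + h_i·M_(i+1) = 6(Δ_i − Δ_(i-1)) read
  1·M_0 + 4·M_1 + 1·M_2 = 6(Δ_1 - Δ_0) = -144
  1·M_1 + 4·M_2 + 1·M_3 = 6(Δ_2 - Δ_1) = 42
Clamped end conditions give two more equations: 2h_0·M_0 + h_0·M_1 = 6(Δ_0 - s'(1)) = 72 and h_2·M_2 + 2h_2·M_3 = 6(s'(4) - Δ_2) = 30.
Hence M_0 = 326/5, M_1 = -292/5, M_2 = 122/5, M_3 = 14/5.
On [2, 3], s(t) = 9 + 32/5·(t - 2) - 146/5·(t - 2)² + 69/5·(t - 2)³.
With (t - 2) = 2/3: s(8/3) = 197/45.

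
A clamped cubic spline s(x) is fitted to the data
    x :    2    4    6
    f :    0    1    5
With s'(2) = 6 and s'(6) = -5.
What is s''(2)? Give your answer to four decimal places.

-12.1250

Write M_i for s''(x_i). With h_i = 2, 2 and divided differences Δ_i = 1/2, 2, the continuity of s' gives the tridiagonal system
  2·M_0 + 8·M_1 + 2·M_2 = 6(Δ_1 - Δ_0) = 9
Clamped end conditions give two more equations: 2h_0·M_0 + h_0·M_1 = 6(Δ_0 - s'(2)) = -33 and h_1·M_1 + 2h_1·M_2 = 6(s'(6) - Δ_1) = -42.
Forward elimination and back-substitution give M_0 = -97/8, M_1 = 31/4, M_2 = -115/8.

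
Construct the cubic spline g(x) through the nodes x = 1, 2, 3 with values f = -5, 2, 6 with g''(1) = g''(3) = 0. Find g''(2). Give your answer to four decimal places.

Write M_i for g''(x_i). With h_i = 1, 1 and divided differences Δ_i = 7, 4, the continuity of g' gives the tridiagonal system
  1·M_0 + 4·M_1 + 1·M_2 = 6(Δ_1 - Δ_0) = -18
Natural end conditions: M_0 = M_2 = 0.
Forward elimination and back-substitution give M_0 = 0, M_1 = -9/2, M_2 = 0.

-4.5000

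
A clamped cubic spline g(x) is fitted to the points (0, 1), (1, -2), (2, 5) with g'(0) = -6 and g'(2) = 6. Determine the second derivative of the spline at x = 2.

Put M_i = g'' at the i-th knot. Here h = (1, 1) and Δ = (-3, 7), so the interior equations h_(i-1)·M_(i-1) + 2(h_(i-1)+h_i)·M_i + h_i·M_(i+1) = 6(Δ_i − Δ_(i-1)) read
  1·M_0 + 4·M_1 + 1·M_2 = 6(Δ_1 - Δ_0) = 60
Clamped end conditions give two more equations: 2h_0·M_0 + h_0·M_1 = 6(Δ_0 - g'(0)) = 18 and h_1·M_1 + 2h_1·M_2 = 6(g'(2) - Δ_1) = -6.
Solving the tridiagonal system: M_0 = 0, M_1 = 18, M_2 = -12.

-12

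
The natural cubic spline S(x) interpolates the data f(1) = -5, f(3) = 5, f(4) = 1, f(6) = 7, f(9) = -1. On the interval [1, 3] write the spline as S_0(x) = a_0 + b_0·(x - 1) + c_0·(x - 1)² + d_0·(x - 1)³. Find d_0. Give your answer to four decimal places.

With m_i denoting the second derivative at x_i, h_i = 2, 1, 2, 3, and Δ_i = (y_(i+1) − y_i)/h_i = 5, -4, 3, -8/3:
  2·m_0 + 6·m_1 + 1·m_2 = 6(Δ_1 - Δ_0) = -54
  1·m_1 + 6·m_2 + 2·m_3 = 6(Δ_2 - Δ_1) = 42
  2·m_2 + 10·m_3 + 3·m_4 = 6(Δ_3 - Δ_2) = -34
Natural end conditions: m_0 = m_4 = 0.
Forward elimination and back-substitution give m_0 = 0, m_1 = -1756/163, m_2 = 1734/163, m_3 = -901/163, m_4 = 0.
On [1, 3], with S_0(x) = a_0 + b_0·(x - 1) + c_0·(x - 1)² + d_0·(x - 1)³: c_0 = m_0/2 = 0, d_0 = (m_1 - m_0)/(6h_0) = -439/489, b_0 = Δ_0 - h_0(2m_0 + m_1)/6 = 4201/489.

-0.8978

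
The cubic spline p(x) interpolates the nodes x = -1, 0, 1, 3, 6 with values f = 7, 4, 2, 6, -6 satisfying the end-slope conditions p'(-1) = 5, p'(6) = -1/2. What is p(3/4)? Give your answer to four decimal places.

Put M_i = p'' at the i-th knot. Here h = (1, 1, 2, 3) and Δ = (-3, -2, 2, -4), so the interior equations h_(i-1)·M_(i-1) + 2(h_(i-1)+h_i)·M_i + h_i·M_(i+1) = 6(Δ_i − Δ_(i-1)) read
  1·M_0 + 4·M_1 + 1·M_2 = 6(Δ_1 - Δ_0) = 6
  1·M_1 + 6·M_2 + 2·M_3 = 6(Δ_2 - Δ_1) = 24
  2·M_2 + 10·M_3 + 3·M_4 = 6(Δ_3 - Δ_2) = -36
Clamped end conditions give two more equations: 2h_0·M_0 + h_0·M_1 = 6(Δ_0 - p'(-1)) = -48 and h_3·M_3 + 2h_3·M_4 = 6(p'(6) - Δ_3) = 21.
Solving the tridiagonal system: M_0 = -2867/104, M_1 = 371/52, M_2 = 523/104, M_3 = -173/26, M_4 = 355/52.
On [0, 1], p(x) = 4 - 1085/208·x + 371/104·x² - 73/208·x³.
With x = 3/4: p(3/4) = 1993/1024.

1.9463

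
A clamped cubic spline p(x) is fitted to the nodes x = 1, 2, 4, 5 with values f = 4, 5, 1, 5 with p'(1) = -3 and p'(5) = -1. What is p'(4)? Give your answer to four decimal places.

3.2571

Let m_i = p''(x_i). Step sizes h_i = 1, 2, 1; slopes of the chords Δ_i = (y_(i+1) - y_i)/h_i = 1, -2, 4.
  1·m_0 + 6·m_1 + 2·m_2 = 6(Δ_1 - Δ_0) = -18
  2·m_1 + 6·m_2 + 1·m_3 = 6(Δ_2 - Δ_1) = 36
Clamped end conditions give two more equations: 2h_0·m_0 + h_0·m_1 = 6(Δ_0 - p'(1)) = 24 and h_2·m_2 + 2h_2·m_3 = 6(p'(5) - Δ_2) = -30.
Forward elimination and back-substitution give m_0 = 598/35, m_1 = -356/35, m_2 = 454/35, m_3 = -752/35.
On [4, 5], p'(x) = b_2 + 2c_2·(x - 4) + 3d_2·(x - 4)² with b_2 = Δ_2 - h_2(2m_2 + m_3)/6 = 114/35, c_2 = m_2/2 = 227/35, d_2 = (m_3 - m_2)/(6h_2) = -201/35. So p'(4) = 114/35.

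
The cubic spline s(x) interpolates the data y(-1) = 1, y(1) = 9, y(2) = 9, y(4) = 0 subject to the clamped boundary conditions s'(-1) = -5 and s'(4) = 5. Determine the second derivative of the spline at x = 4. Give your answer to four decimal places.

18.9688

Write m_i for s''(x_i). With h_i = 2, 1, 2 and divided differences Δ_i = 4, 0, -9/2, the continuity of s' gives the tridiagonal system
  2·m_0 + 6·m_1 + 1·m_2 = 6(Δ_1 - Δ_0) = -24
  1·m_1 + 6·m_2 + 2·m_3 = 6(Δ_2 - Δ_1) = -27
Clamped end conditions give two more equations: 2h_0·m_0 + h_0·m_1 = 6(Δ_0 - s'(-1)) = 54 and h_2·m_2 + 2h_2·m_3 = 6(s'(4) - Δ_2) = 57.
Solving the tridiagonal system: m_0 = 565/32, m_1 = -133/16, m_2 = -151/16, m_3 = 607/32.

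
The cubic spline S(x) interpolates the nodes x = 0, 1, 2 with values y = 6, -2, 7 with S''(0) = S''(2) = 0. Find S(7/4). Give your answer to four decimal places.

Let m_i = S''(x_i). Step sizes h_i = 1, 1; slopes of the chords Δ_i = (y_(i+1) - y_i)/h_i = -8, 9.
  1·m_0 + 4·m_1 + 1·m_2 = 6(Δ_1 - Δ_0) = 102
Natural end conditions: m_0 = m_2 = 0.
Hence m_0 = 0, m_1 = 51/2, m_2 = 0.
On [1, 2], S(x) = -2 + 1/2·(x - 1) + 51/4·(x - 1)² - 17/4·(x - 1)³.
With (x - 1) = 3/4: S(7/4) = 961/256.

3.7539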